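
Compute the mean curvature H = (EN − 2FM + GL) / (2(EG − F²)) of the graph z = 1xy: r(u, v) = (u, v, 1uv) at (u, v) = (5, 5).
H = -25*sqrt(51)/2601

With E = v^2 + 1, F = u*v, G = u^2 + 1, L = 0, M = 1/sqrt(u^2 + v^2 + 1), N = 0, assemble
  H = (EN − 2FM + GL) / (2(EG − F²)) = -u*v/(u^2 + v^2 + 1)^(3/2).
At (u, v) = (5, 5): H = -25*sqrt(51)/2601.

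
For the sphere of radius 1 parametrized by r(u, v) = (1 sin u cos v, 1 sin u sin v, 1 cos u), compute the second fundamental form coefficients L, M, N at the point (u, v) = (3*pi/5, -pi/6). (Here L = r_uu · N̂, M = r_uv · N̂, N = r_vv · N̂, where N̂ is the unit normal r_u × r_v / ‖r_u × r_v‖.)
L = -1;  M = 0;  N = -5/8 - sqrt(5)/8

Compute the unit normal N̂(u, v) = (sin(u)^2*cos(v)/Abs(sin(u)), sin(u)^2*sin(v)/Abs(sin(u)), sin(2*u)/(2*Abs(sin(u)))), and the second partials r_uu, r_uv, r_vv. Take dot products:
  L(u, v) = r_uu · N̂ = -sin(u)/Abs(sin(u)),
  M(u, v) = r_uv · N̂ = 0,
  N(u, v) = r_vv · N̂ = -sin(u)^3/Abs(sin(u)).
Evaluating at (u, v) = (3*pi/5, -pi/6):
  L = -1, M = 0, N = -5/8 - sqrt(5)/8.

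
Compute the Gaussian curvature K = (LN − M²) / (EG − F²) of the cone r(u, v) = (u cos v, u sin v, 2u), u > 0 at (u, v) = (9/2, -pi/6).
K = 0

Coefficients of the first fundamental form: E = 5, F = 0, G = u^2.
Coefficients of the second fundamental form: L = 0, M = 0, N = 2*sqrt(5)*u^2/(5*Abs(u)).
Assemble K = (LN − M²)/(EG − F²) = 0. At (u, v) = (9/2, -pi/6): K = 0.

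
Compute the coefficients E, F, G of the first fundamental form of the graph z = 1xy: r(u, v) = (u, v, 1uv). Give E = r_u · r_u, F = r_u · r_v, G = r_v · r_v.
E = v^2 + 1;  F = u*v;  G = u^2 + 1

Compute partials: r_u = (1, 0, v), r_v = (0, 1, u). Then
  E = r_u · r_u = v^2 + 1,
  F = r_u · r_v = u*v,
  G = r_v · r_v = u^2 + 1.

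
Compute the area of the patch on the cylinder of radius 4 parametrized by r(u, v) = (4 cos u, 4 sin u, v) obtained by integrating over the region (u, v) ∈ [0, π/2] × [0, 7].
Area = 14*pi

Area = ∫∫ √(EG − F²) du dv with √(EG − F²) = 4. Integrating over [0, π/2] × [0, 7] gives 14*pi.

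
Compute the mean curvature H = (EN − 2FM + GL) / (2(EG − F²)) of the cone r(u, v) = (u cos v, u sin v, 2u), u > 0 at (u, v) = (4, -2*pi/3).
H = sqrt(5)/20

With E = 5, F = 0, G = u^2, L = 0, M = 0, N = 2*sqrt(5)*u^2/(5*Abs(u)), assemble
  H = (EN − 2FM + GL) / (2(EG − F²)) = sqrt(5)/(5*Abs(u)).
At (u, v) = (4, -2*pi/3): H = sqrt(5)/20.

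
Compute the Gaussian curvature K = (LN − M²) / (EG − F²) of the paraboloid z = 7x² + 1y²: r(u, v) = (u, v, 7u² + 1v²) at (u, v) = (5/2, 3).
K = 7/398161

Coefficients of the first fundamental form: E = 196*u^2 + 1, F = 28*u*v, G = 4*v^2 + 1.
Coefficients of the second fundamental form: L = 14/sqrt(196*u^2 + 4*v^2 + 1), M = 0, N = 2/sqrt(196*u^2 + 4*v^2 + 1).
Assemble K = (LN − M²)/(EG − F²) = 28/(38416*u^4 + 1568*u^2*v^2 + 392*u^2 + 16*v^4 + 8*v^2 + 1). At (u, v) = (5/2, 3): K = 7/398161.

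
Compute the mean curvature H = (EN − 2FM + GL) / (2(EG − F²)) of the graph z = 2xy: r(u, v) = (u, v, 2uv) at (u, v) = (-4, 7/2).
H = 28*sqrt(114)/3249

With E = 4*v^2 + 1, F = 4*u*v, G = 4*u^2 + 1, L = 0, M = 2/sqrt(4*u^2 + 4*v^2 + 1), N = 0, assemble
  H = (EN − 2FM + GL) / (2(EG − F²)) = -8*u*v/(4*u^2 + 4*v^2 + 1)^(3/2).
At (u, v) = (-4, 7/2): H = 28*sqrt(114)/3249.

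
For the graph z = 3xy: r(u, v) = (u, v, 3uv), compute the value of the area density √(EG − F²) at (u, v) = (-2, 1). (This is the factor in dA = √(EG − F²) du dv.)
√(EG − F²)|_{(-2, 1)} = sqrt(46)

E = 9*v^2 + 1, F = 9*u*v, G = 9*u^2 + 1, so EG − F² = 9*u^2 + 9*v^2 + 1. Taking the positive square root: √(EG − F²) = sqrt(9*u^2 + 9*v^2 + 1). At (u, v) = (-2, 1): sqrt(46).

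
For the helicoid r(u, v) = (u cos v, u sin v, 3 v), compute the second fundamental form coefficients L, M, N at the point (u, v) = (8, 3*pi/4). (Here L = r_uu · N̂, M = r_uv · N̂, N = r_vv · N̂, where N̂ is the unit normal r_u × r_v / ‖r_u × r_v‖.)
L = 0;  M = -3*sqrt(73)/73;  N = 0

Compute the unit normal N̂(u, v) = (3*sin(v)/sqrt(u^2 + 9), -3*cos(v)/sqrt(u^2 + 9), u/sqrt(u^2 + 9)), and the second partials r_uu, r_uv, r_vv. Take dot products:
  L(u, v) = r_uu · N̂ = 0,
  M(u, v) = r_uv · N̂ = -3/sqrt(u^2 + 9),
  N(u, v) = r_vv · N̂ = 0.
Evaluating at (u, v) = (8, 3*pi/4):
  L = 0, M = -3*sqrt(73)/73, N = 0.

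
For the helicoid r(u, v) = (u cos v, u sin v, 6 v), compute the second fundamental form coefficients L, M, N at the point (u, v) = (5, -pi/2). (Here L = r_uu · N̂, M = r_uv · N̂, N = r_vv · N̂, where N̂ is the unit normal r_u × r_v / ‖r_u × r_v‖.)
L = 0;  M = -6*sqrt(61)/61;  N = 0

Compute the unit normal N̂(u, v) = (6*sin(v)/sqrt(u^2 + 36), -6*cos(v)/sqrt(u^2 + 36), u/sqrt(u^2 + 36)), and the second partials r_uu, r_uv, r_vv. Take dot products:
  L(u, v) = r_uu · N̂ = 0,
  M(u, v) = r_uv · N̂ = -6/sqrt(u^2 + 36),
  N(u, v) = r_vv · N̂ = 0.
Evaluating at (u, v) = (5, -pi/2):
  L = 0, M = -6*sqrt(61)/61, N = 0.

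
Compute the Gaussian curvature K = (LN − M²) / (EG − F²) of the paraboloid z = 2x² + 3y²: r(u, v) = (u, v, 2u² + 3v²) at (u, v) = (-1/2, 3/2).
K = 6/1849

Coefficients of the first fundamental form: E = 16*u^2 + 1, F = 24*u*v, G = 36*v^2 + 1.
Coefficients of the second fundamental form: L = 4/sqrt(16*u^2 + 36*v^2 + 1), M = 0, N = 6/sqrt(16*u^2 + 36*v^2 + 1).
Assemble K = (LN − M²)/(EG − F²) = 24/(256*u^4 + 1152*u^2*v^2 + 32*u^2 + 1296*v^4 + 72*v^2 + 1). At (u, v) = (-1/2, 3/2): K = 6/1849.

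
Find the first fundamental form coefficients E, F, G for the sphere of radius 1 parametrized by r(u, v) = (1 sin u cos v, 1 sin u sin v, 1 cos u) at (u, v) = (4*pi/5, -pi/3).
E = 1;  F = 0;  G = 5/8 - sqrt(5)/8

Partials: r_u = (cos(u)*cos(v), sin(v)*cos(u), -sin(u)), r_v = (-sin(u)*sin(v), sin(u)*cos(v), 0). As functions of (u, v):
  E = r_u · r_u = 1,
  F = r_u · r_v = 0,
  G = r_v · r_v = sin(u)^2.
Evaluating at (u, v) = (4*pi/5, -pi/3): E = 1, F = 0, G = 5/8 - sqrt(5)/8.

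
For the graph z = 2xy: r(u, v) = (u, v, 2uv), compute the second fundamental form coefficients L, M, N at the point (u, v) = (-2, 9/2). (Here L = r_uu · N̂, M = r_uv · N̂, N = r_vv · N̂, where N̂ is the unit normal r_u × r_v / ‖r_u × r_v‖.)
L = 0;  M = sqrt(2)/7;  N = 0

Compute the unit normal N̂(u, v) = (-2*v/sqrt(4*u^2 + 4*v^2 + 1), -2*u/sqrt(4*u^2 + 4*v^2 + 1), 1/sqrt(4*u^2 + 4*v^2 + 1)), and the second partials r_uu, r_uv, r_vv. Take dot products:
  L(u, v) = r_uu · N̂ = 0,
  M(u, v) = r_uv · N̂ = 2/sqrt(4*u^2 + 4*v^2 + 1),
  N(u, v) = r_vv · N̂ = 0.
Evaluating at (u, v) = (-2, 9/2):
  L = 0, M = sqrt(2)/7, N = 0.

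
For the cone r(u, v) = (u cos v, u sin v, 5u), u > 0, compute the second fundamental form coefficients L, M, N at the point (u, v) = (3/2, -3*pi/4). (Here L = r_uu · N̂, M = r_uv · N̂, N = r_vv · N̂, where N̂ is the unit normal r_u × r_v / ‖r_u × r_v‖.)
L = 0;  M = 0;  N = 15*sqrt(26)/52

Compute the unit normal N̂(u, v) = (-5*sqrt(26)*u*cos(v)/(26*Abs(u)), -5*sqrt(26)*u*sin(v)/(26*Abs(u)), sqrt(26)*u/(26*Abs(u))), and the second partials r_uu, r_uv, r_vv. Take dot products:
  L(u, v) = r_uu · N̂ = 0,
  M(u, v) = r_uv · N̂ = 0,
  N(u, v) = r_vv · N̂ = 5*sqrt(26)*u^2/(26*Abs(u)).
Evaluating at (u, v) = (3/2, -3*pi/4):
  L = 0, M = 0, N = 15*sqrt(26)/52.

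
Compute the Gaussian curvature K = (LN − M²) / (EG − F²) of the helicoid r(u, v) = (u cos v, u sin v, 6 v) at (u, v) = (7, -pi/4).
K = -36/7225

Coefficients of the first fundamental form: E = 1, F = 0, G = u^2 + 36.
Coefficients of the second fundamental form: L = 0, M = -6/sqrt(u^2 + 36), N = 0.
Assemble K = (LN − M²)/(EG − F²) = -36/(u^2 + 36)^2. At (u, v) = (7, -pi/4): K = -36/7225.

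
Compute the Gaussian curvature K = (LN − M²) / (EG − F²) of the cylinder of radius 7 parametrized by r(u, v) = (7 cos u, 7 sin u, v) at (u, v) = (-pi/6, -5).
K = 0

Coefficients of the first fundamental form: E = 49, F = 0, G = 1.
Coefficients of the second fundamental form: L = -7, M = 0, N = 0.
Assemble K = (LN − M²)/(EG − F²) = 0. At (u, v) = (-pi/6, -5): K = 0.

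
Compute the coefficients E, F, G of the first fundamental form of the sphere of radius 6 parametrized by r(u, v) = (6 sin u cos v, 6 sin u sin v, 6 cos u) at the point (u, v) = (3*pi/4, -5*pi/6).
E = 36;  F = 0;  G = 18

Partials: r_u = (6*cos(u)*cos(v), 6*sin(v)*cos(u), -6*sin(u)), r_v = (-6*sin(u)*sin(v), 6*sin(u)*cos(v), 0). As functions of (u, v):
  E = r_u · r_u = 36,
  F = r_u · r_v = 0,
  G = r_v · r_v = 36*sin(u)^2.
Evaluating at (u, v) = (3*pi/4, -5*pi/6): E = 36, F = 0, G = 18.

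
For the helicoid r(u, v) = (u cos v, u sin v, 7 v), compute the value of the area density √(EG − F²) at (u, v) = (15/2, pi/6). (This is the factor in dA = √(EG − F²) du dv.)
√(EG − F²)|_{(15/2, pi/6)} = sqrt(421)/2

E = 1, F = 0, G = u^2 + 49, so EG − F² = u^2 + 49. Taking the positive square root: √(EG − F²) = sqrt(u^2 + 49). At (u, v) = (15/2, pi/6): sqrt(421)/2.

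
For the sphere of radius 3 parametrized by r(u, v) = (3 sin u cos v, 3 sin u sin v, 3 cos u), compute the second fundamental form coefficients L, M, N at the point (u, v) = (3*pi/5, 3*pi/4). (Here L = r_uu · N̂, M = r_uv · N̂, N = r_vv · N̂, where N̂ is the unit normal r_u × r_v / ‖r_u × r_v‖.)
L = -3;  M = 0;  N = -15/8 - 3*sqrt(5)/8

Compute the unit normal N̂(u, v) = (sin(u)^2*cos(v)/Abs(sin(u)), sin(u)^2*sin(v)/Abs(sin(u)), sin(2*u)/(2*Abs(sin(u)))), and the second partials r_uu, r_uv, r_vv. Take dot products:
  L(u, v) = r_uu · N̂ = -3*sin(u)/Abs(sin(u)),
  M(u, v) = r_uv · N̂ = 0,
  N(u, v) = r_vv · N̂ = -3*sin(u)^3/Abs(sin(u)).
Evaluating at (u, v) = (3*pi/5, 3*pi/4):
  L = -3, M = 0, N = -15/8 - 3*sqrt(5)/8.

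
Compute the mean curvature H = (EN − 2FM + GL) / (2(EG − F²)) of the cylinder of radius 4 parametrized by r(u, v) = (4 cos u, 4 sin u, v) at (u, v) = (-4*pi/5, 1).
H = -1/8

With E = 16, F = 0, G = 1, L = -4, M = 0, N = 0, assemble
  H = (EN − 2FM + GL) / (2(EG − F²)) = -1/8.
At (u, v) = (-4*pi/5, 1): H = -1/8.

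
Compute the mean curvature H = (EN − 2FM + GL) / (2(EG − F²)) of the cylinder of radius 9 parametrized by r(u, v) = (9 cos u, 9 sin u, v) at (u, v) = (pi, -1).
H = -1/18

With E = 81, F = 0, G = 1, L = -9, M = 0, N = 0, assemble
  H = (EN − 2FM + GL) / (2(EG − F²)) = -1/18.
At (u, v) = (pi, -1): H = -1/18.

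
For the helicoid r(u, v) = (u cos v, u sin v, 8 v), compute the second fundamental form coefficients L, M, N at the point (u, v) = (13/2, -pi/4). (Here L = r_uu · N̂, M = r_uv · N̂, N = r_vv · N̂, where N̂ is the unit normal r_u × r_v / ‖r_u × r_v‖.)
L = 0;  M = -16*sqrt(17)/85;  N = 0

Compute the unit normal N̂(u, v) = (8*sin(v)/sqrt(u^2 + 64), -8*cos(v)/sqrt(u^2 + 64), u/sqrt(u^2 + 64)), and the second partials r_uu, r_uv, r_vv. Take dot products:
  L(u, v) = r_uu · N̂ = 0,
  M(u, v) = r_uv · N̂ = -8/sqrt(u^2 + 64),
  N(u, v) = r_vv · N̂ = 0.
Evaluating at (u, v) = (13/2, -pi/4):
  L = 0, M = -16*sqrt(17)/85, N = 0.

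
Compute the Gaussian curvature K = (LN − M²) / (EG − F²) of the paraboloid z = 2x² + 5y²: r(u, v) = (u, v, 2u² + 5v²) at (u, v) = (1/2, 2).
K = 8/32805

Coefficients of the first fundamental form: E = 16*u^2 + 1, F = 40*u*v, G = 100*v^2 + 1.
Coefficients of the second fundamental form: L = 4/sqrt(16*u^2 + 100*v^2 + 1), M = 0, N = 10/sqrt(16*u^2 + 100*v^2 + 1).
Assemble K = (LN − M²)/(EG − F²) = 40/(256*u^4 + 3200*u^2*v^2 + 32*u^2 + 10000*v^4 + 200*v^2 + 1). At (u, v) = (1/2, 2): K = 8/32805.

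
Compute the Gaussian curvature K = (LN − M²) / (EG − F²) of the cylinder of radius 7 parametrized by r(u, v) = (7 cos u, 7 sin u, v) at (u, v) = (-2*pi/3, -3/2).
K = 0

Coefficients of the first fundamental form: E = 49, F = 0, G = 1.
Coefficients of the second fundamental form: L = -7, M = 0, N = 0.
Assemble K = (LN − M²)/(EG − F²) = 0. At (u, v) = (-2*pi/3, -3/2): K = 0.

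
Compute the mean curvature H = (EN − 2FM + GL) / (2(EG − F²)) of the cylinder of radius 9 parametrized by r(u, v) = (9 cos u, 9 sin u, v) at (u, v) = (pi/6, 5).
H = -1/18

With E = 81, F = 0, G = 1, L = -9, M = 0, N = 0, assemble
  H = (EN − 2FM + GL) / (2(EG − F²)) = -1/18.
At (u, v) = (pi/6, 5): H = -1/18.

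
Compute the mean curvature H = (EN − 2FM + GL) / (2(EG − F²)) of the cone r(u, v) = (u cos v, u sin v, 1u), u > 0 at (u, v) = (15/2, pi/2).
H = sqrt(2)/30

With E = 2, F = 0, G = u^2, L = 0, M = 0, N = sqrt(2)*u^2/(2*Abs(u)), assemble
  H = (EN − 2FM + GL) / (2(EG − F²)) = sqrt(2)/(4*Abs(u)).
At (u, v) = (15/2, pi/2): H = sqrt(2)/30.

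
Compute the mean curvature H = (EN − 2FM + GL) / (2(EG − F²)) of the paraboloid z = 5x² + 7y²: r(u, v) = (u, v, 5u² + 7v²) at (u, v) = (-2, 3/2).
H = 5017*sqrt(842)/708964

With E = 100*u^2 + 1, F = 140*u*v, G = 196*v^2 + 1, L = 10/sqrt(100*u^2 + 196*v^2 + 1), M = 0, N = 14/sqrt(100*u^2 + 196*v^2 + 1), assemble
  H = (EN − 2FM + GL) / (2(EG − F²)) = 4*(175*u^2 + 245*v^2 + 3)/(100*u^2 + 196*v^2 + 1)^(3/2).
At (u, v) = (-2, 3/2): H = 5017*sqrt(842)/708964.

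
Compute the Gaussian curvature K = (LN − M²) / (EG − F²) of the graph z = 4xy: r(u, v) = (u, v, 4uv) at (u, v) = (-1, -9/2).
K = -16/116281

Coefficients of the first fundamental form: E = 16*v^2 + 1, F = 16*u*v, G = 16*u^2 + 1.
Coefficients of the second fundamental form: L = 0, M = 4/sqrt(16*u^2 + 16*v^2 + 1), N = 0.
Assemble K = (LN − M²)/(EG − F²) = -16/(256*u^4 + 512*u^2*v^2 + 32*u^2 + 256*v^4 + 32*v^2 + 1). At (u, v) = (-1, -9/2): K = -16/116281.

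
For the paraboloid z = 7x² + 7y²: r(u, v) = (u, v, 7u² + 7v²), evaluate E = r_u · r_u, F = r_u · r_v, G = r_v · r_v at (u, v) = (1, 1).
E = 197;  F = 196;  G = 197

Partials: r_u = (1, 0, 14*u), r_v = (0, 1, 14*v). As functions of (u, v):
  E = r_u · r_u = 196*u^2 + 1,
  F = r_u · r_v = 196*u*v,
  G = r_v · r_v = 196*v^2 + 1.
Evaluating at (u, v) = (1, 1): E = 197, F = 196, G = 197.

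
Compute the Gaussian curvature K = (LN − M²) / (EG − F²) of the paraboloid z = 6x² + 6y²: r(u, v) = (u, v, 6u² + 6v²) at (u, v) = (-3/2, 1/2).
K = 144/130321

Coefficients of the first fundamental form: E = 144*u^2 + 1, F = 144*u*v, G = 144*v^2 + 1.
Coefficients of the second fundamental form: L = 12/sqrt(144*u^2 + 144*v^2 + 1), M = 0, N = 12/sqrt(144*u^2 + 144*v^2 + 1).
Assemble K = (LN − M²)/(EG − F²) = 144/(20736*u^4 + 41472*u^2*v^2 + 288*u^2 + 20736*v^4 + 288*v^2 + 1). At (u, v) = (-3/2, 1/2): K = 144/130321.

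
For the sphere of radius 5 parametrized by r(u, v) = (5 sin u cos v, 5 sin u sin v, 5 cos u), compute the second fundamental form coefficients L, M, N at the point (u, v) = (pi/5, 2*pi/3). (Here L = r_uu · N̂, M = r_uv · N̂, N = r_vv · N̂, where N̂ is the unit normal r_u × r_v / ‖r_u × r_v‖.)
L = -5;  M = 0;  N = -25/8 + 5*sqrt(5)/8

Compute the unit normal N̂(u, v) = (sin(u)^2*cos(v)/Abs(sin(u)), sin(u)^2*sin(v)/Abs(sin(u)), sin(2*u)/(2*Abs(sin(u)))), and the second partials r_uu, r_uv, r_vv. Take dot products:
  L(u, v) = r_uu · N̂ = -5*sin(u)/Abs(sin(u)),
  M(u, v) = r_uv · N̂ = 0,
  N(u, v) = r_vv · N̂ = -5*sin(u)^3/Abs(sin(u)).
Evaluating at (u, v) = (pi/5, 2*pi/3):
  L = -5, M = 0, N = -25/8 + 5*sqrt(5)/8.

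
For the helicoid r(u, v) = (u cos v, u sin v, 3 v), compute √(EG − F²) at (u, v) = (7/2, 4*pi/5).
√(EG − F²)|_{(7/2, 4*pi/5)} = sqrt(85)/2

E = 1, F = 0, G = u^2 + 9; EG − F² = u^2 + 9; √(EG − F²) = sqrt(u^2 + 9). At the given point: sqrt(85)/2.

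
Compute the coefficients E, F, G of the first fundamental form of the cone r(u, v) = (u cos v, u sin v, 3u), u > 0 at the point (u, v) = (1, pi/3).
E = 10;  F = 0;  G = 1

Partials: r_u = (cos(v), sin(v), 3), r_v = (-u*sin(v), u*cos(v), 0). As functions of (u, v):
  E = r_u · r_u = 10,
  F = r_u · r_v = 0,
  G = r_v · r_v = u^2.
Evaluating at (u, v) = (1, pi/3): E = 10, F = 0, G = 1.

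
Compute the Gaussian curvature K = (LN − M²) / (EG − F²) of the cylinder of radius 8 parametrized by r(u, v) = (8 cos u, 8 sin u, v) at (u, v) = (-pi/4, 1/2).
K = 0

Coefficients of the first fundamental form: E = 64, F = 0, G = 1.
Coefficients of the second fundamental form: L = -8, M = 0, N = 0.
Assemble K = (LN − M²)/(EG − F²) = 0. At (u, v) = (-pi/4, 1/2): K = 0.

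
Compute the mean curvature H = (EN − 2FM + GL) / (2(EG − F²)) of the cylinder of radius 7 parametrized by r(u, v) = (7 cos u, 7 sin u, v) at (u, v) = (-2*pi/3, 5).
H = -1/14

With E = 49, F = 0, G = 1, L = -7, M = 0, N = 0, assemble
  H = (EN − 2FM + GL) / (2(EG − F²)) = -1/14.
At (u, v) = (-2*pi/3, 5): H = -1/14.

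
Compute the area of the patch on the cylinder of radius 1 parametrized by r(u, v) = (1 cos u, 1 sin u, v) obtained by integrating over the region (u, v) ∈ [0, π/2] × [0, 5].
Area = 5*pi/2

Area = ∫∫ √(EG − F²) du dv with √(EG − F²) = 1. Integrating over [0, π/2] × [0, 5] gives 5*pi/2.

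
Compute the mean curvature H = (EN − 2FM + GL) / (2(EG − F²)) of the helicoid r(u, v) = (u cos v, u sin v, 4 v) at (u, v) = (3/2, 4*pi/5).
H = 0

With E = 1, F = 0, G = u^2 + 16, L = 0, M = -4/sqrt(u^2 + 16), N = 0, assemble
  H = (EN − 2FM + GL) / (2(EG − F²)) = 0.
At (u, v) = (3/2, 4*pi/5): H = 0.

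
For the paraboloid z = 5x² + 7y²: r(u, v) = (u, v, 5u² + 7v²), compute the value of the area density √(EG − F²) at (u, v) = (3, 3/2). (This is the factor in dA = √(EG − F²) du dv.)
√(EG − F²)|_{(3, 3/2)} = sqrt(1342)

E = 100*u^2 + 1, F = 140*u*v, G = 196*v^2 + 1, so EG − F² = 100*u^2 + 196*v^2 + 1. Taking the positive square root: √(EG − F²) = sqrt(100*u^2 + 196*v^2 + 1). At (u, v) = (3, 3/2): sqrt(1342).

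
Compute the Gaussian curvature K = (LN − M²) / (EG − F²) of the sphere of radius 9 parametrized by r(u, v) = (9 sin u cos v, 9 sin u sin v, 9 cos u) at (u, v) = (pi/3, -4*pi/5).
K = 1/81

Coefficients of the first fundamental form: E = 81, F = 0, G = 81*sin(u)^2.
Coefficients of the second fundamental form: L = -9*sin(u)/Abs(sin(u)), M = 0, N = -9*sin(u)^3/Abs(sin(u)).
Assemble K = (LN − M²)/(EG − F²) = 1/81. At (u, v) = (pi/3, -4*pi/5): K = 1/81.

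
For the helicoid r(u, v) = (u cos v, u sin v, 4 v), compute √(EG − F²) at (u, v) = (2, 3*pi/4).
√(EG − F²)|_{(2, 3*pi/4)} = 2*sqrt(5)

E = 1, F = 0, G = u^2 + 16; EG − F² = u^2 + 16; √(EG − F²) = sqrt(u^2 + 16). At the given point: 2*sqrt(5).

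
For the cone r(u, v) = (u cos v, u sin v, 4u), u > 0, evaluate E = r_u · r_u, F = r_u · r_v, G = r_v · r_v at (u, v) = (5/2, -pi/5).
E = 17;  F = 0;  G = 25/4

Partials: r_u = (cos(v), sin(v), 4), r_v = (-u*sin(v), u*cos(v), 0). As functions of (u, v):
  E = r_u · r_u = 17,
  F = r_u · r_v = 0,
  G = r_v · r_v = u^2.
Evaluating at (u, v) = (5/2, -pi/5): E = 17, F = 0, G = 25/4.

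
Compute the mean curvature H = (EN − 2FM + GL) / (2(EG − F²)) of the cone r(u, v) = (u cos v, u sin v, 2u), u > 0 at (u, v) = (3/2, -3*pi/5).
H = 2*sqrt(5)/15

With E = 5, F = 0, G = u^2, L = 0, M = 0, N = 2*sqrt(5)*u^2/(5*Abs(u)), assemble
  H = (EN − 2FM + GL) / (2(EG − F²)) = sqrt(5)/(5*Abs(u)).
At (u, v) = (3/2, -3*pi/5): H = 2*sqrt(5)/15.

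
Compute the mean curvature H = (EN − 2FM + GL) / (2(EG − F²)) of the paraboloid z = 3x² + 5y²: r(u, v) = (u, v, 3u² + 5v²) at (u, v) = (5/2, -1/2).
H = 1208*sqrt(251)/63001

With E = 36*u^2 + 1, F = 60*u*v, G = 100*v^2 + 1, L = 6/sqrt(36*u^2 + 100*v^2 + 1), M = 0, N = 10/sqrt(36*u^2 + 100*v^2 + 1), assemble
  H = (EN − 2FM + GL) / (2(EG − F²)) = 4*(45*u^2 + 75*v^2 + 2)/(36*u^2 + 100*v^2 + 1)^(3/2).
At (u, v) = (5/2, -1/2): H = 1208*sqrt(251)/63001.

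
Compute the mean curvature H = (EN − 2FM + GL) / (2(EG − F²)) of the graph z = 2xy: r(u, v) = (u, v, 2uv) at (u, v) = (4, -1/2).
H = 4*sqrt(66)/1089

With E = 4*v^2 + 1, F = 4*u*v, G = 4*u^2 + 1, L = 0, M = 2/sqrt(4*u^2 + 4*v^2 + 1), N = 0, assemble
  H = (EN − 2FM + GL) / (2(EG − F²)) = -8*u*v/(4*u^2 + 4*v^2 + 1)^(3/2).
At (u, v) = (4, -1/2): H = 4*sqrt(66)/1089.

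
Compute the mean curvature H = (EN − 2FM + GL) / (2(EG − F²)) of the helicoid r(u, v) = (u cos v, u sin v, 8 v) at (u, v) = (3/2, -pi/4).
H = 0

With E = 1, F = 0, G = u^2 + 64, L = 0, M = -8/sqrt(u^2 + 64), N = 0, assemble
  H = (EN − 2FM + GL) / (2(EG − F²)) = 0.
At (u, v) = (3/2, -pi/4): H = 0.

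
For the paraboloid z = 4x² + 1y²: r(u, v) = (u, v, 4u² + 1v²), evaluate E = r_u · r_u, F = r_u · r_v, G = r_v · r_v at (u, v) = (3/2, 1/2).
E = 145;  F = 12;  G = 2

Partials: r_u = (1, 0, 8*u), r_v = (0, 1, 2*v). As functions of (u, v):
  E = r_u · r_u = 64*u^2 + 1,
  F = r_u · r_v = 16*u*v,
  G = r_v · r_v = 4*v^2 + 1.
Evaluating at (u, v) = (3/2, 1/2): E = 145, F = 12, G = 2.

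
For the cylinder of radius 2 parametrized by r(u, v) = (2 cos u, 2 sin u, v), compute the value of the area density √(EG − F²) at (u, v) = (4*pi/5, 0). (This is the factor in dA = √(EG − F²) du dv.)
√(EG − F²)|_{(4*pi/5, 0)} = 2

E = 4, F = 0, G = 1, so EG − F² = 4. Taking the positive square root: √(EG − F²) = 2. At (u, v) = (4*pi/5, 0): 2.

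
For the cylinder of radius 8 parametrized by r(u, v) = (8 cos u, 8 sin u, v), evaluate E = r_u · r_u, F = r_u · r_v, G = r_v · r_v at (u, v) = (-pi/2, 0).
E = 64;  F = 0;  G = 1

Partials: r_u = (-8*sin(u), 8*cos(u), 0), r_v = (0, 0, 1). As functions of (u, v):
  E = r_u · r_u = 64,
  F = r_u · r_v = 0,
  G = r_v · r_v = 1.
Evaluating at (u, v) = (-pi/2, 0): E = 64, F = 0, G = 1.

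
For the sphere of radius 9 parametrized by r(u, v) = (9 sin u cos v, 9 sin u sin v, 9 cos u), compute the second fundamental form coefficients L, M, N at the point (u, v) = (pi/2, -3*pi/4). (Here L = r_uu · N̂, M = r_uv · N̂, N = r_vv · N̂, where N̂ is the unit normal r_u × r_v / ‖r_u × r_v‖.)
L = -9;  M = 0;  N = -9

Compute the unit normal N̂(u, v) = (sin(u)^2*cos(v)/Abs(sin(u)), sin(u)^2*sin(v)/Abs(sin(u)), sin(2*u)/(2*Abs(sin(u)))), and the second partials r_uu, r_uv, r_vv. Take dot products:
  L(u, v) = r_uu · N̂ = -9*sin(u)/Abs(sin(u)),
  M(u, v) = r_uv · N̂ = 0,
  N(u, v) = r_vv · N̂ = -9*sin(u)^3/Abs(sin(u)).
Evaluating at (u, v) = (pi/2, -3*pi/4):
  L = -9, M = 0, N = -9.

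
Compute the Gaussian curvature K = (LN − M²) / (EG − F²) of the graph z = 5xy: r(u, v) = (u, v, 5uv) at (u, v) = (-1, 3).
K = -25/63001

Coefficients of the first fundamental form: E = 25*v^2 + 1, F = 25*u*v, G = 25*u^2 + 1.
Coefficients of the second fundamental form: L = 0, M = 5/sqrt(25*u^2 + 25*v^2 + 1), N = 0.
Assemble K = (LN − M²)/(EG − F²) = -25/(625*u^4 + 1250*u^2*v^2 + 50*u^2 + 625*v^4 + 50*v^2 + 1). At (u, v) = (-1, 3): K = -25/63001.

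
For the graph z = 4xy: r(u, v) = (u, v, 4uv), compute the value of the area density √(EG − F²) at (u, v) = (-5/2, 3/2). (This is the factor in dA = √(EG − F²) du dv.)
√(EG − F²)|_{(-5/2, 3/2)} = sqrt(137)

E = 16*v^2 + 1, F = 16*u*v, G = 16*u^2 + 1, so EG − F² = 16*u^2 + 16*v^2 + 1. Taking the positive square root: √(EG − F²) = sqrt(16*u^2 + 16*v^2 + 1). At (u, v) = (-5/2, 3/2): sqrt(137).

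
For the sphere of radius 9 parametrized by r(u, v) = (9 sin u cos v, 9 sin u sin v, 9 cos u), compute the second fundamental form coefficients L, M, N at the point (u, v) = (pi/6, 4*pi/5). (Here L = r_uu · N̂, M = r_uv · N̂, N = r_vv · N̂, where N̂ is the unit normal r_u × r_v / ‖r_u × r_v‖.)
L = -9;  M = 0;  N = -9/4

Compute the unit normal N̂(u, v) = (sin(u)^2*cos(v)/Abs(sin(u)), sin(u)^2*sin(v)/Abs(sin(u)), sin(2*u)/(2*Abs(sin(u)))), and the second partials r_uu, r_uv, r_vv. Take dot products:
  L(u, v) = r_uu · N̂ = -9*sin(u)/Abs(sin(u)),
  M(u, v) = r_uv · N̂ = 0,
  N(u, v) = r_vv · N̂ = -9*sin(u)^3/Abs(sin(u)).
Evaluating at (u, v) = (pi/6, 4*pi/5):
  L = -9, M = 0, N = -9/4.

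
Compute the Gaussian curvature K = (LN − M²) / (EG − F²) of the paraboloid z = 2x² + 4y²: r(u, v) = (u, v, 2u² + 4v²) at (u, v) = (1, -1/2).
K = 32/1089

Coefficients of the first fundamental form: E = 16*u^2 + 1, F = 32*u*v, G = 64*v^2 + 1.
Coefficients of the second fundamental form: L = 4/sqrt(16*u^2 + 64*v^2 + 1), M = 0, N = 8/sqrt(16*u^2 + 64*v^2 + 1).
Assemble K = (LN − M²)/(EG − F²) = 32/(256*u^4 + 2048*u^2*v^2 + 32*u^2 + 4096*v^4 + 128*v^2 + 1). At (u, v) = (1, -1/2): K = 32/1089.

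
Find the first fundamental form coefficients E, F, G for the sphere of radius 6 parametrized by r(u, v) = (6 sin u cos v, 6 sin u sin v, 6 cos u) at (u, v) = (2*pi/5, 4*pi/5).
E = 36;  F = 0;  G = 9*sqrt(5)/2 + 45/2

Partials: r_u = (6*cos(u)*cos(v), 6*sin(v)*cos(u), -6*sin(u)), r_v = (-6*sin(u)*sin(v), 6*sin(u)*cos(v), 0). As functions of (u, v):
  E = r_u · r_u = 36,
  F = r_u · r_v = 0,
  G = r_v · r_v = 36*sin(u)^2.
Evaluating at (u, v) = (2*pi/5, 4*pi/5): E = 36, F = 0, G = 9*sqrt(5)/2 + 45/2.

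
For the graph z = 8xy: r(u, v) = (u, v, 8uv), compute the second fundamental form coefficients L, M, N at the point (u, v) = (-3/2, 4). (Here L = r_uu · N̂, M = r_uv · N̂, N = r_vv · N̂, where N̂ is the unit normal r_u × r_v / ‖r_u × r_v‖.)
L = 0;  M = 8*sqrt(1169)/1169;  N = 0

Compute the unit normal N̂(u, v) = (-8*v/sqrt(64*u^2 + 64*v^2 + 1), -8*u/sqrt(64*u^2 + 64*v^2 + 1), 1/sqrt(64*u^2 + 64*v^2 + 1)), and the second partials r_uu, r_uv, r_vv. Take dot products:
  L(u, v) = r_uu · N̂ = 0,
  M(u, v) = r_uv · N̂ = 8/sqrt(64*u^2 + 64*v^2 + 1),
  N(u, v) = r_vv · N̂ = 0.
Evaluating at (u, v) = (-3/2, 4):
  L = 0, M = 8*sqrt(1169)/1169, N = 0.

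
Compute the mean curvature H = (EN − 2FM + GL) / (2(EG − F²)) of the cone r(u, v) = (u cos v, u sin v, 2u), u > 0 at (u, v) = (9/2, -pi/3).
H = 2*sqrt(5)/45

With E = 5, F = 0, G = u^2, L = 0, M = 0, N = 2*sqrt(5)*u^2/(5*Abs(u)), assemble
  H = (EN − 2FM + GL) / (2(EG − F²)) = sqrt(5)/(5*Abs(u)).
At (u, v) = (9/2, -pi/3): H = 2*sqrt(5)/45.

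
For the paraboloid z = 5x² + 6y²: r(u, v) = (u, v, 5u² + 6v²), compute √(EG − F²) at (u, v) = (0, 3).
√(EG − F²)|_{(0, 3)} = sqrt(1297)

E = 100*u^2 + 1, F = 120*u*v, G = 144*v^2 + 1; EG − F² = 100*u^2 + 144*v^2 + 1; √(EG − F²) = sqrt(100*u^2 + 144*v^2 + 1). At the given point: sqrt(1297).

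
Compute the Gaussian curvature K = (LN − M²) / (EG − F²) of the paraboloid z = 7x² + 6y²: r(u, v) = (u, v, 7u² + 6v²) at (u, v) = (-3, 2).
K = 168/5480281

Coefficients of the first fundamental form: E = 196*u^2 + 1, F = 168*u*v, G = 144*v^2 + 1.
Coefficients of the second fundamental form: L = 14/sqrt(196*u^2 + 144*v^2 + 1), M = 0, N = 12/sqrt(196*u^2 + 144*v^2 + 1).
Assemble K = (LN − M²)/(EG − F²) = 168/(38416*u^4 + 56448*u^2*v^2 + 392*u^2 + 20736*v^4 + 288*v^2 + 1). At (u, v) = (-3, 2): K = 168/5480281.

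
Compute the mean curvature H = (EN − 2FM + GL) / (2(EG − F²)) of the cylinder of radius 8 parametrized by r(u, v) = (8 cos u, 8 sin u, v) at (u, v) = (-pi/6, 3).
H = -1/16

With E = 64, F = 0, G = 1, L = -8, M = 0, N = 0, assemble
  H = (EN − 2FM + GL) / (2(EG − F²)) = -1/16.
At (u, v) = (-pi/6, 3): H = -1/16.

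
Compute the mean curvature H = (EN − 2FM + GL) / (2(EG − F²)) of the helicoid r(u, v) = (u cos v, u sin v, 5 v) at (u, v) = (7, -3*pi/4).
H = 0

With E = 1, F = 0, G = u^2 + 25, L = 0, M = -5/sqrt(u^2 + 25), N = 0, assemble
  H = (EN − 2FM + GL) / (2(EG − F²)) = 0.
At (u, v) = (7, -3*pi/4): H = 0.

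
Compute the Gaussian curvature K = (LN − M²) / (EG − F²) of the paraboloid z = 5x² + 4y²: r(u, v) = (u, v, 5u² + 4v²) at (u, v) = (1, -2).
K = 80/127449

Coefficients of the first fundamental form: E = 100*u^2 + 1, F = 80*u*v, G = 64*v^2 + 1.
Coefficients of the second fundamental form: L = 10/sqrt(100*u^2 + 64*v^2 + 1), M = 0, N = 8/sqrt(100*u^2 + 64*v^2 + 1).
Assemble K = (LN − M²)/(EG − F²) = 80/(10000*u^4 + 12800*u^2*v^2 + 200*u^2 + 4096*v^4 + 128*v^2 + 1). At (u, v) = (1, -2): K = 80/127449.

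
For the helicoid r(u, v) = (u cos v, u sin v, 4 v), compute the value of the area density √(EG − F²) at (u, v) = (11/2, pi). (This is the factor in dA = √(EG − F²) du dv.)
√(EG − F²)|_{(11/2, pi)} = sqrt(185)/2

E = 1, F = 0, G = u^2 + 16, so EG − F² = u^2 + 16. Taking the positive square root: √(EG − F²) = sqrt(u^2 + 16). At (u, v) = (11/2, pi): sqrt(185)/2.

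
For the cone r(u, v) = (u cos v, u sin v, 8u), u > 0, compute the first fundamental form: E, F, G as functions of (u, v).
E = 65;  F = 0;  G = u^2

Compute partials: r_u = (cos(v), sin(v), 8), r_v = (-u*sin(v), u*cos(v), 0). Then
  E = r_u · r_u = 65,
  F = r_u · r_v = 0,
  G = r_v · r_v = u^2.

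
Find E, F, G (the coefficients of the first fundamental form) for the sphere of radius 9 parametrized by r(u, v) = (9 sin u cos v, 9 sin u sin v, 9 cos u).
E = 81;  F = 0;  G = 81*sin(u)^2

Compute partials: r_u = (9*cos(u)*cos(v), 9*sin(v)*cos(u), -9*sin(u)), r_v = (-9*sin(u)*sin(v), 9*sin(u)*cos(v), 0). Then
  E = r_u · r_u = 81,
  F = r_u · r_v = 0,
  G = r_v · r_v = 81*sin(u)^2.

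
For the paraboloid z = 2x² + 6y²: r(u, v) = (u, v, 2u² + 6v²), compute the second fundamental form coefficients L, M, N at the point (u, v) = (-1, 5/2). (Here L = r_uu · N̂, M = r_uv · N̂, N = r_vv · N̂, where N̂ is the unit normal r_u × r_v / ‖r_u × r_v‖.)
L = 4*sqrt(917)/917;  M = 0;  N = 12*sqrt(917)/917

Compute the unit normal N̂(u, v) = (-4*u/sqrt(16*u^2 + 144*v^2 + 1), -12*v/sqrt(16*u^2 + 144*v^2 + 1), 1/sqrt(16*u^2 + 144*v^2 + 1)), and the second partials r_uu, r_uv, r_vv. Take dot products:
  L(u, v) = r_uu · N̂ = 4/sqrt(16*u^2 + 144*v^2 + 1),
  M(u, v) = r_uv · N̂ = 0,
  N(u, v) = r_vv · N̂ = 12/sqrt(16*u^2 + 144*v^2 + 1).
Evaluating at (u, v) = (-1, 5/2):
  L = 4*sqrt(917)/917, M = 0, N = 12*sqrt(917)/917.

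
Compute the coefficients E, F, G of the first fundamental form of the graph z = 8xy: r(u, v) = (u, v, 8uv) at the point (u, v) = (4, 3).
E = 577;  F = 768;  G = 1025

Partials: r_u = (1, 0, 8*v), r_v = (0, 1, 8*u). As functions of (u, v):
  E = r_u · r_u = 64*v^2 + 1,
  F = r_u · r_v = 64*u*v,
  G = r_v · r_v = 64*u^2 + 1.
Evaluating at (u, v) = (4, 3): E = 577, F = 768, G = 1025.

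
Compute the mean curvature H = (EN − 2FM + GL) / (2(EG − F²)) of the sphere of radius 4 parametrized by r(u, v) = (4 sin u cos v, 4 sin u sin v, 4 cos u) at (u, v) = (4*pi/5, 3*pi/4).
H = -1/4

With E = 16, F = 0, G = 16*sin(u)^2, L = -4*sin(u)/Abs(sin(u)), M = 0, N = -4*sin(u)^3/Abs(sin(u)), assemble
  H = (EN − 2FM + GL) / (2(EG − F²)) = -sin(u)/(4*Abs(sin(u))).
At (u, v) = (4*pi/5, 3*pi/4): H = -1/4.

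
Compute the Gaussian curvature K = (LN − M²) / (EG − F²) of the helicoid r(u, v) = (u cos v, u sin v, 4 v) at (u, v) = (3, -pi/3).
K = -16/625

Coefficients of the first fundamental form: E = 1, F = 0, G = u^2 + 16.
Coefficients of the second fundamental form: L = 0, M = -4/sqrt(u^2 + 16), N = 0.
Assemble K = (LN − M²)/(EG − F²) = -16/(u^2 + 16)^2. At (u, v) = (3, -pi/3): K = -16/625.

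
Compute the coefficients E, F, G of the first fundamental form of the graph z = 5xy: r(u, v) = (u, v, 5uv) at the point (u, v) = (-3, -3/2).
E = 229/4;  F = 225/2;  G = 226

Partials: r_u = (1, 0, 5*v), r_v = (0, 1, 5*u). As functions of (u, v):
  E = r_u · r_u = 25*v^2 + 1,
  F = r_u · r_v = 25*u*v,
  G = r_v · r_v = 25*u^2 + 1.
Evaluating at (u, v) = (-3, -3/2): E = 229/4, F = 225/2, G = 226.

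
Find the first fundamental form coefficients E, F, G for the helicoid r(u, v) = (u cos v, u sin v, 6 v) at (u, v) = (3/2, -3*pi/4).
E = 1;  F = 0;  G = 153/4

Partials: r_u = (cos(v), sin(v), 0), r_v = (-u*sin(v), u*cos(v), 6). As functions of (u, v):
  E = r_u · r_u = 1,
  F = r_u · r_v = 0,
  G = r_v · r_v = u^2 + 36.
Evaluating at (u, v) = (3/2, -3*pi/4): E = 1, F = 0, G = 153/4.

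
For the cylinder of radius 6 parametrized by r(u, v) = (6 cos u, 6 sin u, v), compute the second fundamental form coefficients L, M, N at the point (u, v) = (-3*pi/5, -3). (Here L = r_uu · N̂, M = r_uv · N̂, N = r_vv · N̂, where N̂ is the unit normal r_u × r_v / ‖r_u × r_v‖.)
L = -6;  M = 0;  N = 0

Compute the unit normal N̂(u, v) = (cos(u), sin(u), 0), and the second partials r_uu, r_uv, r_vv. Take dot products:
  L(u, v) = r_uu · N̂ = -6,
  M(u, v) = r_uv · N̂ = 0,
  N(u, v) = r_vv · N̂ = 0.
Evaluating at (u, v) = (-3*pi/5, -3):
  L = -6, M = 0, N = 0.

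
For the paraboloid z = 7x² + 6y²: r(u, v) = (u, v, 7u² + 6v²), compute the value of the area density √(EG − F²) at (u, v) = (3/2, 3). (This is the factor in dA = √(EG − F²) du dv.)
√(EG − F²)|_{(3/2, 3)} = sqrt(1738)

E = 196*u^2 + 1, F = 168*u*v, G = 144*v^2 + 1, so EG − F² = 196*u^2 + 144*v^2 + 1. Taking the positive square root: √(EG − F²) = sqrt(196*u^2 + 144*v^2 + 1). At (u, v) = (3/2, 3): sqrt(1738).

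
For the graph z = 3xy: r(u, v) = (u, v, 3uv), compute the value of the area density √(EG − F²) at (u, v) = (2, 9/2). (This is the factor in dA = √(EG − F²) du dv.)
√(EG − F²)|_{(2, 9/2)} = sqrt(877)/2

E = 9*v^2 + 1, F = 9*u*v, G = 9*u^2 + 1, so EG − F² = 9*u^2 + 9*v^2 + 1. Taking the positive square root: √(EG − F²) = sqrt(9*u^2 + 9*v^2 + 1). At (u, v) = (2, 9/2): sqrt(877)/2.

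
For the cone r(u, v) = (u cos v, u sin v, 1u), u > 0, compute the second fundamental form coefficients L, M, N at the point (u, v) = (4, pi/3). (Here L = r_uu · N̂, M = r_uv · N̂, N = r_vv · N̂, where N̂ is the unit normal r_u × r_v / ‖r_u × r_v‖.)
L = 0;  M = 0;  N = 2*sqrt(2)

Compute the unit normal N̂(u, v) = (-sqrt(2)*u*cos(v)/(2*Abs(u)), -sqrt(2)*u*sin(v)/(2*Abs(u)), sqrt(2)*u/(2*Abs(u))), and the second partials r_uu, r_uv, r_vv. Take dot products:
  L(u, v) = r_uu · N̂ = 0,
  M(u, v) = r_uv · N̂ = 0,
  N(u, v) = r_vv · N̂ = sqrt(2)*u^2/(2*Abs(u)).
Evaluating at (u, v) = (4, pi/3):
  L = 0, M = 0, N = 2*sqrt(2).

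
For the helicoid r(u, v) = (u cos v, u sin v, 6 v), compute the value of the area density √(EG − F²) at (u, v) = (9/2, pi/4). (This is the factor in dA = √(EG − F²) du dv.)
√(EG − F²)|_{(9/2, pi/4)} = 15/2

E = 1, F = 0, G = u^2 + 36, so EG − F² = u^2 + 36. Taking the positive square root: √(EG − F²) = sqrt(u^2 + 36). At (u, v) = (9/2, pi/4): 15/2.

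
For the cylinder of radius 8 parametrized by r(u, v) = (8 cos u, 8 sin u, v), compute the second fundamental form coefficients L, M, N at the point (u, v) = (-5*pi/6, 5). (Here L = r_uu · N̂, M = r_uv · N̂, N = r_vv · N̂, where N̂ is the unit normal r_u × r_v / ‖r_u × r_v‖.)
L = -8;  M = 0;  N = 0

Compute the unit normal N̂(u, v) = (cos(u), sin(u), 0), and the second partials r_uu, r_uv, r_vv. Take dot products:
  L(u, v) = r_uu · N̂ = -8,
  M(u, v) = r_uv · N̂ = 0,
  N(u, v) = r_vv · N̂ = 0.
Evaluating at (u, v) = (-5*pi/6, 5):
  L = -8, M = 0, N = 0.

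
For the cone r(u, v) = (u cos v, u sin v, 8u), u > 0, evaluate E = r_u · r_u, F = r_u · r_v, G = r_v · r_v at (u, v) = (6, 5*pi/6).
E = 65;  F = 0;  G = 36

Partials: r_u = (cos(v), sin(v), 8), r_v = (-u*sin(v), u*cos(v), 0). As functions of (u, v):
  E = r_u · r_u = 65,
  F = r_u · r_v = 0,
  G = r_v · r_v = u^2.
Evaluating at (u, v) = (6, 5*pi/6): E = 65, F = 0, G = 36.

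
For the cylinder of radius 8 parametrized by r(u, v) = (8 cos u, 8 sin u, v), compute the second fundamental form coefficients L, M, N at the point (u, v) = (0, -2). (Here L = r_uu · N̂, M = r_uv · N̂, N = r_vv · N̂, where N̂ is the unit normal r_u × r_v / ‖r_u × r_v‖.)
L = -8;  M = 0;  N = 0

Compute the unit normal N̂(u, v) = (cos(u), sin(u), 0), and the second partials r_uu, r_uv, r_vv. Take dot products:
  L(u, v) = r_uu · N̂ = -8,
  M(u, v) = r_uv · N̂ = 0,
  N(u, v) = r_vv · N̂ = 0.
Evaluating at (u, v) = (0, -2):
  L = -8, M = 0, N = 0.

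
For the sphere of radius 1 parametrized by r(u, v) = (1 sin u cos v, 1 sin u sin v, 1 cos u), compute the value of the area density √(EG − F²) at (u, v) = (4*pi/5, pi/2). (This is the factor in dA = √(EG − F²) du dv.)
√(EG − F²)|_{(4*pi/5, pi/2)} = sqrt(10 - 2*sqrt(5))/4

E = 1, F = 0, G = sin(u)^2, so EG − F² = sin(u)^2. Taking the positive square root: √(EG − F²) = Abs(sin(u)). At (u, v) = (4*pi/5, pi/2): sqrt(10 - 2*sqrt(5))/4.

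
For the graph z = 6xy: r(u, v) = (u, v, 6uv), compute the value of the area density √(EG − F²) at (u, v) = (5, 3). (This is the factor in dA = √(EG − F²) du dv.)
√(EG − F²)|_{(5, 3)} = 35

E = 36*v^2 + 1, F = 36*u*v, G = 36*u^2 + 1, so EG − F² = 36*u^2 + 36*v^2 + 1. Taking the positive square root: √(EG − F²) = sqrt(36*u^2 + 36*v^2 + 1). At (u, v) = (5, 3): 35.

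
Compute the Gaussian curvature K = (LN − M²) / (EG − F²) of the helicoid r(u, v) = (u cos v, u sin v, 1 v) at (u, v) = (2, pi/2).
K = -1/25

Coefficients of the first fundamental form: E = 1, F = 0, G = u^2 + 1.
Coefficients of the second fundamental form: L = 0, M = -1/sqrt(u^2 + 1), N = 0.
Assemble K = (LN − M²)/(EG − F²) = -1/(u^2 + 1)^2. At (u, v) = (2, pi/2): K = -1/25.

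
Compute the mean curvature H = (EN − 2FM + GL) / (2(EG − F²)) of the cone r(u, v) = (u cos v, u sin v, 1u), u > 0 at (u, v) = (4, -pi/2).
H = sqrt(2)/16

With E = 2, F = 0, G = u^2, L = 0, M = 0, N = sqrt(2)*u^2/(2*Abs(u)), assemble
  H = (EN − 2FM + GL) / (2(EG − F²)) = sqrt(2)/(4*Abs(u)).
At (u, v) = (4, -pi/2): H = sqrt(2)/16.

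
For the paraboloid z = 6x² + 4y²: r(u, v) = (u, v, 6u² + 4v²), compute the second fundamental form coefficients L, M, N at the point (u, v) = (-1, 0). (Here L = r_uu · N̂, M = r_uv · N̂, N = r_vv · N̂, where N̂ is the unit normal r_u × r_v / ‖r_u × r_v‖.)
L = 12*sqrt(145)/145;  M = 0;  N = 8*sqrt(145)/145

Compute the unit normal N̂(u, v) = (-12*u/sqrt(144*u^2 + 64*v^2 + 1), -8*v/sqrt(144*u^2 + 64*v^2 + 1), 1/sqrt(144*u^2 + 64*v^2 + 1)), and the second partials r_uu, r_uv, r_vv. Take dot products:
  L(u, v) = r_uu · N̂ = 12/sqrt(144*u^2 + 64*v^2 + 1),
  M(u, v) = r_uv · N̂ = 0,
  N(u, v) = r_vv · N̂ = 8/sqrt(144*u^2 + 64*v^2 + 1).
Evaluating at (u, v) = (-1, 0):
  L = 12*sqrt(145)/145, M = 0, N = 8*sqrt(145)/145.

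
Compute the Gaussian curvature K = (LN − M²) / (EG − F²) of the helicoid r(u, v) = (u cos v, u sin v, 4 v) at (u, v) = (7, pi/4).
K = -16/4225

Coefficients of the first fundamental form: E = 1, F = 0, G = u^2 + 16.
Coefficients of the second fundamental form: L = 0, M = -4/sqrt(u^2 + 16), N = 0.
Assemble K = (LN − M²)/(EG − F²) = -16/(u^2 + 16)^2. At (u, v) = (7, pi/4): K = -16/4225.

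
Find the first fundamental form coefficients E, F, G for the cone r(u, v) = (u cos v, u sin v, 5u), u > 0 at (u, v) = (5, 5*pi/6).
E = 26;  F = 0;  G = 25

Partials: r_u = (cos(v), sin(v), 5), r_v = (-u*sin(v), u*cos(v), 0). As functions of (u, v):
  E = r_u · r_u = 26,
  F = r_u · r_v = 0,
  G = r_v · r_v = u^2.
Evaluating at (u, v) = (5, 5*pi/6): E = 26, F = 0, G = 25.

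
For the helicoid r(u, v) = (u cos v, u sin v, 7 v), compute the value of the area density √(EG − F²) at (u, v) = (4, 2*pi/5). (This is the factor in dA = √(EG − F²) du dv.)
√(EG − F²)|_{(4, 2*pi/5)} = sqrt(65)

E = 1, F = 0, G = u^2 + 49, so EG − F² = u^2 + 49. Taking the positive square root: √(EG − F²) = sqrt(u^2 + 49). At (u, v) = (4, 2*pi/5): sqrt(65).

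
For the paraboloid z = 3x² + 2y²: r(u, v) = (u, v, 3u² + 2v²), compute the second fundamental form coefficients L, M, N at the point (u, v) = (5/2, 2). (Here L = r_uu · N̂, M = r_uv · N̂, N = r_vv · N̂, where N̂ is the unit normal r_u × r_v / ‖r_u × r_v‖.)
L = 3*sqrt(290)/145;  M = 0;  N = 2*sqrt(290)/145

Compute the unit normal N̂(u, v) = (-6*u/sqrt(36*u^2 + 16*v^2 + 1), -4*v/sqrt(36*u^2 + 16*v^2 + 1), 1/sqrt(36*u^2 + 16*v^2 + 1)), and the second partials r_uu, r_uv, r_vv. Take dot products:
  L(u, v) = r_uu · N̂ = 6/sqrt(36*u^2 + 16*v^2 + 1),
  M(u, v) = r_uv · N̂ = 0,
  N(u, v) = r_vv · N̂ = 4/sqrt(36*u^2 + 16*v^2 + 1).
Evaluating at (u, v) = (5/2, 2):
  L = 3*sqrt(290)/145, M = 0, N = 2*sqrt(290)/145.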